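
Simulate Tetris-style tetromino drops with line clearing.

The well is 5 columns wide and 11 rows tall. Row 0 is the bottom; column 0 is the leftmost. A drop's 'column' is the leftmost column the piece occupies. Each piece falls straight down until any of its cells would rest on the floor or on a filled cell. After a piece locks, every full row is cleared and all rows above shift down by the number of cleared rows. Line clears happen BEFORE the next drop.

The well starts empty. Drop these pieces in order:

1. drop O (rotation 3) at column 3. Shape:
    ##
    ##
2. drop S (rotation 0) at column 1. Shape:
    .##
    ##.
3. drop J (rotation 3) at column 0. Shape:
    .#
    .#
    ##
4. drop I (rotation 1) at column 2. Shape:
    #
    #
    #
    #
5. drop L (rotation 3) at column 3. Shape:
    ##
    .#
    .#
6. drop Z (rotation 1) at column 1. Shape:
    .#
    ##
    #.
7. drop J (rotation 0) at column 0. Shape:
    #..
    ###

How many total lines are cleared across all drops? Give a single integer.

Drop 1: O rot3 at col 3 lands with bottom-row=0; cleared 0 line(s) (total 0); column heights now [0 0 0 2 2], max=2
Drop 2: S rot0 at col 1 lands with bottom-row=1; cleared 0 line(s) (total 0); column heights now [0 2 3 3 2], max=3
Drop 3: J rot3 at col 0 lands with bottom-row=2; cleared 0 line(s) (total 0); column heights now [3 5 3 3 2], max=5
Drop 4: I rot1 at col 2 lands with bottom-row=3; cleared 0 line(s) (total 0); column heights now [3 5 7 3 2], max=7
Drop 5: L rot3 at col 3 lands with bottom-row=2; cleared 1 line(s) (total 1); column heights now [0 4 6 4 4], max=6
Drop 6: Z rot1 at col 1 lands with bottom-row=5; cleared 0 line(s) (total 1); column heights now [0 7 8 4 4], max=8
Drop 7: J rot0 at col 0 lands with bottom-row=8; cleared 0 line(s) (total 1); column heights now [10 9 9 4 4], max=10

Answer: 1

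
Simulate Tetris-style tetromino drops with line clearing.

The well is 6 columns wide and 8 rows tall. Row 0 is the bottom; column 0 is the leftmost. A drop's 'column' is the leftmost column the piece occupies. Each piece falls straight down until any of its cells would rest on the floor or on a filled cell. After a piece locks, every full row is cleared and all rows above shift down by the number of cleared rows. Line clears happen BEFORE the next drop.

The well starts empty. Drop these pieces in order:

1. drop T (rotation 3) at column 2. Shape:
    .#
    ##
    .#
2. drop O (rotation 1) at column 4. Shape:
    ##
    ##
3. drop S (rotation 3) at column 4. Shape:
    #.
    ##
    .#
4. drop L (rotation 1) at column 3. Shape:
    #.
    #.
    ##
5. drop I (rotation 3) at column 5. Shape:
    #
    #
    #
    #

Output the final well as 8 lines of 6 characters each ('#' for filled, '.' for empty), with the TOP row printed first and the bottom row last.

Drop 1: T rot3 at col 2 lands with bottom-row=0; cleared 0 line(s) (total 0); column heights now [0 0 2 3 0 0], max=3
Drop 2: O rot1 at col 4 lands with bottom-row=0; cleared 0 line(s) (total 0); column heights now [0 0 2 3 2 2], max=3
Drop 3: S rot3 at col 4 lands with bottom-row=2; cleared 0 line(s) (total 0); column heights now [0 0 2 3 5 4], max=5
Drop 4: L rot1 at col 3 lands with bottom-row=5; cleared 0 line(s) (total 0); column heights now [0 0 2 8 6 4], max=8
Drop 5: I rot3 at col 5 lands with bottom-row=4; cleared 0 line(s) (total 0); column heights now [0 0 2 8 6 8], max=8

Answer: ...#.#
...#.#
...###
....##
....##
...#.#
..####
...###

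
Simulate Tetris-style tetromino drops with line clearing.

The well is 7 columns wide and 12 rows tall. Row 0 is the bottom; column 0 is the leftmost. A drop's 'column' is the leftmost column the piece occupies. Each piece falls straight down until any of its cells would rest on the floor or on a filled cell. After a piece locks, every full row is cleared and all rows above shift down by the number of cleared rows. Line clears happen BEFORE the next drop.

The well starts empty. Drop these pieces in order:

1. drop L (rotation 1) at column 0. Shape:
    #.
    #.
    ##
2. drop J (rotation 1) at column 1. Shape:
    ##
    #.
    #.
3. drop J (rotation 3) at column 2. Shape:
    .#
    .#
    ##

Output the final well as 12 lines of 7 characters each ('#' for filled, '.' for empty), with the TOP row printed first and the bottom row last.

Drop 1: L rot1 at col 0 lands with bottom-row=0; cleared 0 line(s) (total 0); column heights now [3 1 0 0 0 0 0], max=3
Drop 2: J rot1 at col 1 lands with bottom-row=1; cleared 0 line(s) (total 0); column heights now [3 4 4 0 0 0 0], max=4
Drop 3: J rot3 at col 2 lands with bottom-row=4; cleared 0 line(s) (total 0); column heights now [3 4 5 7 0 0 0], max=7

Answer: .......
.......
.......
.......
.......
...#...
...#...
..##...
.##....
##.....
##.....
##.....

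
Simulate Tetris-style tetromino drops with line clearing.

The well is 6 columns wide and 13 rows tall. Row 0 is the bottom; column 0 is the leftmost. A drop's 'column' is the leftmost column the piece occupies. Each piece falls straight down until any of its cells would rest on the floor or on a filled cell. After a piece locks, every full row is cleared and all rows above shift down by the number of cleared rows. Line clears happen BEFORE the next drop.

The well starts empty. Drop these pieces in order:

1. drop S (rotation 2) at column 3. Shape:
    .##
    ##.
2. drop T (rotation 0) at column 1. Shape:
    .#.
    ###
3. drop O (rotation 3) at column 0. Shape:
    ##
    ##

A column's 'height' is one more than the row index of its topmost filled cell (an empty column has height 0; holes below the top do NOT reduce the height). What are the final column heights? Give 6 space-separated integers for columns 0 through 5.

Drop 1: S rot2 at col 3 lands with bottom-row=0; cleared 0 line(s) (total 0); column heights now [0 0 0 1 2 2], max=2
Drop 2: T rot0 at col 1 lands with bottom-row=1; cleared 0 line(s) (total 0); column heights now [0 2 3 2 2 2], max=3
Drop 3: O rot3 at col 0 lands with bottom-row=2; cleared 0 line(s) (total 0); column heights now [4 4 3 2 2 2], max=4

Answer: 4 4 3 2 2 2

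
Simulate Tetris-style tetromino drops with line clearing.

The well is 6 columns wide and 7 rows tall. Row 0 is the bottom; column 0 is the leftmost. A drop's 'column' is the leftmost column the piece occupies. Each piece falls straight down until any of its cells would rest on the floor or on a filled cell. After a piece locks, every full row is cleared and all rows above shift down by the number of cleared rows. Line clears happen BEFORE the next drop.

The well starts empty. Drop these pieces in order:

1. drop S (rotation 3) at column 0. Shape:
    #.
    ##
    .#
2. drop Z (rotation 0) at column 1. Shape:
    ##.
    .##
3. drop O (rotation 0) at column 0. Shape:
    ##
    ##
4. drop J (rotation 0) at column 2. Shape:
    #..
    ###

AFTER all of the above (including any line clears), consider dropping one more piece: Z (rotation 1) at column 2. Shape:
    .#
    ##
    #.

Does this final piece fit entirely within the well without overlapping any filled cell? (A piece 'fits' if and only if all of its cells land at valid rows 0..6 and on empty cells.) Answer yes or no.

Answer: no

Derivation:
Drop 1: S rot3 at col 0 lands with bottom-row=0; cleared 0 line(s) (total 0); column heights now [3 2 0 0 0 0], max=3
Drop 2: Z rot0 at col 1 lands with bottom-row=1; cleared 0 line(s) (total 0); column heights now [3 3 3 2 0 0], max=3
Drop 3: O rot0 at col 0 lands with bottom-row=3; cleared 0 line(s) (total 0); column heights now [5 5 3 2 0 0], max=5
Drop 4: J rot0 at col 2 lands with bottom-row=3; cleared 0 line(s) (total 0); column heights now [5 5 5 4 4 0], max=5
Test piece Z rot1 at col 2 (width 2): heights before test = [5 5 5 4 4 0]; fits = False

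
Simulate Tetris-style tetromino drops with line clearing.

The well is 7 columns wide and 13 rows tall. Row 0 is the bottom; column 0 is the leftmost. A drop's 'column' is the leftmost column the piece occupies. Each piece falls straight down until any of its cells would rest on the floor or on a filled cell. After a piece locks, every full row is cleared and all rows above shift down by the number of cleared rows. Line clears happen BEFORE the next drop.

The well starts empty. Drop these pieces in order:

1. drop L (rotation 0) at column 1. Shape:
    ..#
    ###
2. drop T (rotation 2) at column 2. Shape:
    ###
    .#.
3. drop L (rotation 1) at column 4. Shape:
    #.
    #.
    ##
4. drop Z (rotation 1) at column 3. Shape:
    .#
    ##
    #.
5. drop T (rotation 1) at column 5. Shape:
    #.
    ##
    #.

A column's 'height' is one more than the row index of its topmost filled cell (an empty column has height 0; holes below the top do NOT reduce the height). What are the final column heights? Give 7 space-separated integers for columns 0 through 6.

Answer: 0 1 4 8 9 8 7

Derivation:
Drop 1: L rot0 at col 1 lands with bottom-row=0; cleared 0 line(s) (total 0); column heights now [0 1 1 2 0 0 0], max=2
Drop 2: T rot2 at col 2 lands with bottom-row=2; cleared 0 line(s) (total 0); column heights now [0 1 4 4 4 0 0], max=4
Drop 3: L rot1 at col 4 lands with bottom-row=4; cleared 0 line(s) (total 0); column heights now [0 1 4 4 7 5 0], max=7
Drop 4: Z rot1 at col 3 lands with bottom-row=6; cleared 0 line(s) (total 0); column heights now [0 1 4 8 9 5 0], max=9
Drop 5: T rot1 at col 5 lands with bottom-row=5; cleared 0 line(s) (total 0); column heights now [0 1 4 8 9 8 7], max=9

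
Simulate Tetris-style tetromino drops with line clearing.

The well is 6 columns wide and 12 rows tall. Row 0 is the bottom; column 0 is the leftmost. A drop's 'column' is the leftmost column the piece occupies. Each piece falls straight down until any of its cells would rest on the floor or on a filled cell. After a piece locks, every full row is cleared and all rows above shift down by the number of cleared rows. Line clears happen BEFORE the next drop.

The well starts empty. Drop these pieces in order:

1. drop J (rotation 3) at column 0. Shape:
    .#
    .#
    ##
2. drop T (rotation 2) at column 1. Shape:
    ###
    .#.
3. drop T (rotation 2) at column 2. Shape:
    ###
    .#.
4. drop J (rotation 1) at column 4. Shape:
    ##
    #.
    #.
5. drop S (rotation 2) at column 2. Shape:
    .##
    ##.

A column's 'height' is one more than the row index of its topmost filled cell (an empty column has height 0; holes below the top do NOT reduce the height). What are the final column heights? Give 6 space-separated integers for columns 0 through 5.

Drop 1: J rot3 at col 0 lands with bottom-row=0; cleared 0 line(s) (total 0); column heights now [1 3 0 0 0 0], max=3
Drop 2: T rot2 at col 1 lands with bottom-row=2; cleared 0 line(s) (total 0); column heights now [1 4 4 4 0 0], max=4
Drop 3: T rot2 at col 2 lands with bottom-row=4; cleared 0 line(s) (total 0); column heights now [1 4 6 6 6 0], max=6
Drop 4: J rot1 at col 4 lands with bottom-row=6; cleared 0 line(s) (total 0); column heights now [1 4 6 6 9 9], max=9
Drop 5: S rot2 at col 2 lands with bottom-row=8; cleared 0 line(s) (total 0); column heights now [1 4 9 10 10 9], max=10

Answer: 1 4 9 10 10 9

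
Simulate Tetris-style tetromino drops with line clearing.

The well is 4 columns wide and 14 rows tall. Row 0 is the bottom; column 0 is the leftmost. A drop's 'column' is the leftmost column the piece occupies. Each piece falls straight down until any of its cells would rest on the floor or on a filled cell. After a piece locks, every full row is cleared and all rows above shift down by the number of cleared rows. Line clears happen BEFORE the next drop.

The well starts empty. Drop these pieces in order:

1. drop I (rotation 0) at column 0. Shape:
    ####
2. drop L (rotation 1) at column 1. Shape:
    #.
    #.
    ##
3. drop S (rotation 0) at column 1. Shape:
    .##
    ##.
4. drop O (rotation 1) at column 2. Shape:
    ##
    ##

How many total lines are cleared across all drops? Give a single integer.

Drop 1: I rot0 at col 0 lands with bottom-row=0; cleared 1 line(s) (total 1); column heights now [0 0 0 0], max=0
Drop 2: L rot1 at col 1 lands with bottom-row=0; cleared 0 line(s) (total 1); column heights now [0 3 1 0], max=3
Drop 3: S rot0 at col 1 lands with bottom-row=3; cleared 0 line(s) (total 1); column heights now [0 4 5 5], max=5
Drop 4: O rot1 at col 2 lands with bottom-row=5; cleared 0 line(s) (total 1); column heights now [0 4 7 7], max=7

Answer: 1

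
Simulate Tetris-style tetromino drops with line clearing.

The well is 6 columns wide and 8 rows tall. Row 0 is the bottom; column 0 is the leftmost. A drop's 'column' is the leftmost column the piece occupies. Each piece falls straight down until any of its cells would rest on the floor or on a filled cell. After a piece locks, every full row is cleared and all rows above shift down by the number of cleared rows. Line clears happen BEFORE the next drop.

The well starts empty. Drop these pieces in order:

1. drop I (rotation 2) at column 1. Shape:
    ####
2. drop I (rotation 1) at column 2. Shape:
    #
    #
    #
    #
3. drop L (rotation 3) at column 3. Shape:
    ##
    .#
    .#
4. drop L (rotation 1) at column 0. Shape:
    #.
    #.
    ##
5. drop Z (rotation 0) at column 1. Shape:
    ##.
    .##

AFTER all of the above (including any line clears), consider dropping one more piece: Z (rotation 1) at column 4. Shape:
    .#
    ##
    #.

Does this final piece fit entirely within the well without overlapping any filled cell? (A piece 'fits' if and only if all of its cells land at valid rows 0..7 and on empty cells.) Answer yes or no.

Answer: yes

Derivation:
Drop 1: I rot2 at col 1 lands with bottom-row=0; cleared 0 line(s) (total 0); column heights now [0 1 1 1 1 0], max=1
Drop 2: I rot1 at col 2 lands with bottom-row=1; cleared 0 line(s) (total 0); column heights now [0 1 5 1 1 0], max=5
Drop 3: L rot3 at col 3 lands with bottom-row=1; cleared 0 line(s) (total 0); column heights now [0 1 5 4 4 0], max=5
Drop 4: L rot1 at col 0 lands with bottom-row=1; cleared 0 line(s) (total 0); column heights now [4 2 5 4 4 0], max=5
Drop 5: Z rot0 at col 1 lands with bottom-row=5; cleared 0 line(s) (total 0); column heights now [4 7 7 6 4 0], max=7
Test piece Z rot1 at col 4 (width 2): heights before test = [4 7 7 6 4 0]; fits = True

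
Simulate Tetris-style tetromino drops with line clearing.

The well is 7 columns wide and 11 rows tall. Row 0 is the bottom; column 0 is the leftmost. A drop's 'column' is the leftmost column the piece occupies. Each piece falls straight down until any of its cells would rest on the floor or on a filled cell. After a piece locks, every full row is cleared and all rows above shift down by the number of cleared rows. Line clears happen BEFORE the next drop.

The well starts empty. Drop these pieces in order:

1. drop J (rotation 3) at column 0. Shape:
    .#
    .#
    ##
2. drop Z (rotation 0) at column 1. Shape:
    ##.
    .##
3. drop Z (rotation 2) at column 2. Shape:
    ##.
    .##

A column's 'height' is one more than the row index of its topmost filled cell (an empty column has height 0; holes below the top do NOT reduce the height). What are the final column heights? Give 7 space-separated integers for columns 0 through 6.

Answer: 1 4 5 5 4 0 0

Derivation:
Drop 1: J rot3 at col 0 lands with bottom-row=0; cleared 0 line(s) (total 0); column heights now [1 3 0 0 0 0 0], max=3
Drop 2: Z rot0 at col 1 lands with bottom-row=2; cleared 0 line(s) (total 0); column heights now [1 4 4 3 0 0 0], max=4
Drop 3: Z rot2 at col 2 lands with bottom-row=3; cleared 0 line(s) (total 0); column heights now [1 4 5 5 4 0 0], max=5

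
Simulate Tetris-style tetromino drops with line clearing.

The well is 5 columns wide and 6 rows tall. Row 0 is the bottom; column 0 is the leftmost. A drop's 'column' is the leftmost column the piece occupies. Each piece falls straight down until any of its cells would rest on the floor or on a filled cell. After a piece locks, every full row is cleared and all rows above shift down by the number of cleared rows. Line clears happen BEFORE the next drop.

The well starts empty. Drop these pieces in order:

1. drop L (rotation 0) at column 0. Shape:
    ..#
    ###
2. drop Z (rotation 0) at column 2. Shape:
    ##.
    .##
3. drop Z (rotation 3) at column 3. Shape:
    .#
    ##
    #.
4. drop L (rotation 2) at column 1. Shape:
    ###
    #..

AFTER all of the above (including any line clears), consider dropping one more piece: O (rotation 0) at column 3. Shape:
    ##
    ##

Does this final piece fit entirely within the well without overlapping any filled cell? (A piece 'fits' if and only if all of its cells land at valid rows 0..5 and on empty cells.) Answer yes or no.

Drop 1: L rot0 at col 0 lands with bottom-row=0; cleared 0 line(s) (total 0); column heights now [1 1 2 0 0], max=2
Drop 2: Z rot0 at col 2 lands with bottom-row=1; cleared 0 line(s) (total 0); column heights now [1 1 3 3 2], max=3
Drop 3: Z rot3 at col 3 lands with bottom-row=3; cleared 0 line(s) (total 0); column heights now [1 1 3 5 6], max=6
Drop 4: L rot2 at col 1 lands with bottom-row=4; cleared 0 line(s) (total 0); column heights now [1 6 6 6 6], max=6
Test piece O rot0 at col 3 (width 2): heights before test = [1 6 6 6 6]; fits = False

Answer: no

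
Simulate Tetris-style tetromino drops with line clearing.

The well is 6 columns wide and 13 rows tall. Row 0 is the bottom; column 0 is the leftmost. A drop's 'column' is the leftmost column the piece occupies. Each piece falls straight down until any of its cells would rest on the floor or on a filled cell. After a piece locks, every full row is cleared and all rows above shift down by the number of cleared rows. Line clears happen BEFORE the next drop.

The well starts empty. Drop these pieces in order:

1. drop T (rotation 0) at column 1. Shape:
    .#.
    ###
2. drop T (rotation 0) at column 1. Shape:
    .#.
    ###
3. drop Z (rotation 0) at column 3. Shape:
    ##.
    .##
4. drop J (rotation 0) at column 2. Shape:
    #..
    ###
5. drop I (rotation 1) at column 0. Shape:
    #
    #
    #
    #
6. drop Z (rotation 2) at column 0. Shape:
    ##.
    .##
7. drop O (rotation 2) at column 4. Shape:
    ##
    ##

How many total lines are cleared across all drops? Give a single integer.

Answer: 1

Derivation:
Drop 1: T rot0 at col 1 lands with bottom-row=0; cleared 0 line(s) (total 0); column heights now [0 1 2 1 0 0], max=2
Drop 2: T rot0 at col 1 lands with bottom-row=2; cleared 0 line(s) (total 0); column heights now [0 3 4 3 0 0], max=4
Drop 3: Z rot0 at col 3 lands with bottom-row=2; cleared 0 line(s) (total 0); column heights now [0 3 4 4 4 3], max=4
Drop 4: J rot0 at col 2 lands with bottom-row=4; cleared 0 line(s) (total 0); column heights now [0 3 6 5 5 3], max=6
Drop 5: I rot1 at col 0 lands with bottom-row=0; cleared 1 line(s) (total 1); column heights now [3 1 5 4 4 0], max=5
Drop 6: Z rot2 at col 0 lands with bottom-row=5; cleared 0 line(s) (total 1); column heights now [7 7 6 4 4 0], max=7
Drop 7: O rot2 at col 4 lands with bottom-row=4; cleared 0 line(s) (total 1); column heights now [7 7 6 4 6 6], max=7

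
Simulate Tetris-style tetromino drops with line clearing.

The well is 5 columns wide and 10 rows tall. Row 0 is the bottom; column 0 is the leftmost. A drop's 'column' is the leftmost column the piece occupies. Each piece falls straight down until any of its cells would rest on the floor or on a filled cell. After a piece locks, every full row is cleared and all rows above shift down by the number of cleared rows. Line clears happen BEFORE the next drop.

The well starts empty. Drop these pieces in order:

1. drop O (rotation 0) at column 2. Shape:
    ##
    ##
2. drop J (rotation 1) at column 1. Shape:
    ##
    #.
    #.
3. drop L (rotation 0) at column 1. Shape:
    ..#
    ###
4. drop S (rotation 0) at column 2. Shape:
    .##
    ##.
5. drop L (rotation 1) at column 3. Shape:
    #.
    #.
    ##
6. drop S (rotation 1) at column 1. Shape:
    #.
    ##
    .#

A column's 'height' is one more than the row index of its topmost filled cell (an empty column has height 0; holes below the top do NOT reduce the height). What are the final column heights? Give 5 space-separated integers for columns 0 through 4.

Drop 1: O rot0 at col 2 lands with bottom-row=0; cleared 0 line(s) (total 0); column heights now [0 0 2 2 0], max=2
Drop 2: J rot1 at col 1 lands with bottom-row=0; cleared 0 line(s) (total 0); column heights now [0 3 3 2 0], max=3
Drop 3: L rot0 at col 1 lands with bottom-row=3; cleared 0 line(s) (total 0); column heights now [0 4 4 5 0], max=5
Drop 4: S rot0 at col 2 lands with bottom-row=5; cleared 0 line(s) (total 0); column heights now [0 4 6 7 7], max=7
Drop 5: L rot1 at col 3 lands with bottom-row=7; cleared 0 line(s) (total 0); column heights now [0 4 6 10 8], max=10
Drop 6: S rot1 at col 1 lands with bottom-row=6; cleared 0 line(s) (total 0); column heights now [0 9 8 10 8], max=10

Answer: 0 9 8 10 8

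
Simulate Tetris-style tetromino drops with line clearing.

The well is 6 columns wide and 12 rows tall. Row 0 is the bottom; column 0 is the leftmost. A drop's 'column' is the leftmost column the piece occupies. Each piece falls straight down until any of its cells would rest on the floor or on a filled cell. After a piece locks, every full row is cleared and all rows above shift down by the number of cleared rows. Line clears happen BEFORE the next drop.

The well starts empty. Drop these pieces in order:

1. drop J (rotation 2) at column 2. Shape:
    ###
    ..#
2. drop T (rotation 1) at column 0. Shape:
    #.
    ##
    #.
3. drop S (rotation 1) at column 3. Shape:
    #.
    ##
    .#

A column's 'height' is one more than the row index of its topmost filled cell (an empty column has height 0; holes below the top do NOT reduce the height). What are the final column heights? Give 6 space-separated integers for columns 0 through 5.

Drop 1: J rot2 at col 2 lands with bottom-row=0; cleared 0 line(s) (total 0); column heights now [0 0 2 2 2 0], max=2
Drop 2: T rot1 at col 0 lands with bottom-row=0; cleared 0 line(s) (total 0); column heights now [3 2 2 2 2 0], max=3
Drop 3: S rot1 at col 3 lands with bottom-row=2; cleared 0 line(s) (total 0); column heights now [3 2 2 5 4 0], max=5

Answer: 3 2 2 5 4 0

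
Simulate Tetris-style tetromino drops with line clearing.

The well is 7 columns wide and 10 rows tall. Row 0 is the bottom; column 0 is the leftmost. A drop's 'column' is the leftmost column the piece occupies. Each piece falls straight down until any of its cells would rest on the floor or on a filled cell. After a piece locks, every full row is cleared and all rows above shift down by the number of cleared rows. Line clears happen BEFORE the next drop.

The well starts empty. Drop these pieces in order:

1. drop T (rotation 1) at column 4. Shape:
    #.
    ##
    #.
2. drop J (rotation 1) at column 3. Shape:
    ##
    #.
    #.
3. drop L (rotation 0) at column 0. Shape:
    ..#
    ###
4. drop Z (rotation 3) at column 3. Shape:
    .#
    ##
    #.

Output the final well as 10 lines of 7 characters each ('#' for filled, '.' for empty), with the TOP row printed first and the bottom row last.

Answer: .......
.......
.......
....#..
...##..
...#...
...##..
...##..
..####.
###.#..

Derivation:
Drop 1: T rot1 at col 4 lands with bottom-row=0; cleared 0 line(s) (total 0); column heights now [0 0 0 0 3 2 0], max=3
Drop 2: J rot1 at col 3 lands with bottom-row=1; cleared 0 line(s) (total 0); column heights now [0 0 0 4 4 2 0], max=4
Drop 3: L rot0 at col 0 lands with bottom-row=0; cleared 0 line(s) (total 0); column heights now [1 1 2 4 4 2 0], max=4
Drop 4: Z rot3 at col 3 lands with bottom-row=4; cleared 0 line(s) (total 0); column heights now [1 1 2 6 7 2 0], max=7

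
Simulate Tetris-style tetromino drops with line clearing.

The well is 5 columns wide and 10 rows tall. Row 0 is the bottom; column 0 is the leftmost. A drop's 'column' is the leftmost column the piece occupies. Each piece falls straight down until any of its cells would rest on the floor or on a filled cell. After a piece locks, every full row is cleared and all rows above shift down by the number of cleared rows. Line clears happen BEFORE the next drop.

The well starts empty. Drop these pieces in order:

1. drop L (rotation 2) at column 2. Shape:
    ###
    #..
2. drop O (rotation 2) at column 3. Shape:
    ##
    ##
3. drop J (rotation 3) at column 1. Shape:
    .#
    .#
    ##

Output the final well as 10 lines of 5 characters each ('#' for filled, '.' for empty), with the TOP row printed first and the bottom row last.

Answer: .....
.....
.....
.....
.....
..#..
..###
.####
..###
..#..

Derivation:
Drop 1: L rot2 at col 2 lands with bottom-row=0; cleared 0 line(s) (total 0); column heights now [0 0 2 2 2], max=2
Drop 2: O rot2 at col 3 lands with bottom-row=2; cleared 0 line(s) (total 0); column heights now [0 0 2 4 4], max=4
Drop 3: J rot3 at col 1 lands with bottom-row=2; cleared 0 line(s) (total 0); column heights now [0 3 5 4 4], max=5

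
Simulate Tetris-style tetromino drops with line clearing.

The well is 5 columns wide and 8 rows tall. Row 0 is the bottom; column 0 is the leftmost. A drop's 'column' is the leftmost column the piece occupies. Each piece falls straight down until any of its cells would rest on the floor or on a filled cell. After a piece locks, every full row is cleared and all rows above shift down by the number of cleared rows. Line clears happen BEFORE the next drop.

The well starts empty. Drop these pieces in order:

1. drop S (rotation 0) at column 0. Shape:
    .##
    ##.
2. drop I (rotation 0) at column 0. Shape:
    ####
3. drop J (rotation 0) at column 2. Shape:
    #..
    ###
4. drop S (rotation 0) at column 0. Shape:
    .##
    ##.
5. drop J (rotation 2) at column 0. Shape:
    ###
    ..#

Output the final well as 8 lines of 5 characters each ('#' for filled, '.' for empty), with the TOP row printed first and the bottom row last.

Answer: ###..
..#..
.##..
###..
..###
####.
.##..
##...

Derivation:
Drop 1: S rot0 at col 0 lands with bottom-row=0; cleared 0 line(s) (total 0); column heights now [1 2 2 0 0], max=2
Drop 2: I rot0 at col 0 lands with bottom-row=2; cleared 0 line(s) (total 0); column heights now [3 3 3 3 0], max=3
Drop 3: J rot0 at col 2 lands with bottom-row=3; cleared 0 line(s) (total 0); column heights now [3 3 5 4 4], max=5
Drop 4: S rot0 at col 0 lands with bottom-row=4; cleared 0 line(s) (total 0); column heights now [5 6 6 4 4], max=6
Drop 5: J rot2 at col 0 lands with bottom-row=6; cleared 0 line(s) (total 0); column heights now [8 8 8 4 4], max=8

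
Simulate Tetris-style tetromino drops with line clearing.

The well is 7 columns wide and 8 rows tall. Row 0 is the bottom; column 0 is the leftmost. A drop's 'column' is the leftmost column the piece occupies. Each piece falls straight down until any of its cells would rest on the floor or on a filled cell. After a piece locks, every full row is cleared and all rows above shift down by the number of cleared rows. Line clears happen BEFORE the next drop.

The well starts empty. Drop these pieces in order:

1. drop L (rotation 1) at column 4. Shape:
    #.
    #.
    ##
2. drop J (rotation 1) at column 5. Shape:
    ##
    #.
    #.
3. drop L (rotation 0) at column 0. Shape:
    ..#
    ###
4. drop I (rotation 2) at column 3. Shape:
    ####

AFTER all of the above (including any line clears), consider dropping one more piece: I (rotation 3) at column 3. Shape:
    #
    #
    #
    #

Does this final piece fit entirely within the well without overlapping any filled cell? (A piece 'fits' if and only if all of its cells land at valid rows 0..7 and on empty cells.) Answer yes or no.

Answer: no

Derivation:
Drop 1: L rot1 at col 4 lands with bottom-row=0; cleared 0 line(s) (total 0); column heights now [0 0 0 0 3 1 0], max=3
Drop 2: J rot1 at col 5 lands with bottom-row=1; cleared 0 line(s) (total 0); column heights now [0 0 0 0 3 4 4], max=4
Drop 3: L rot0 at col 0 lands with bottom-row=0; cleared 0 line(s) (total 0); column heights now [1 1 2 0 3 4 4], max=4
Drop 4: I rot2 at col 3 lands with bottom-row=4; cleared 0 line(s) (total 0); column heights now [1 1 2 5 5 5 5], max=5
Test piece I rot3 at col 3 (width 1): heights before test = [1 1 2 5 5 5 5]; fits = False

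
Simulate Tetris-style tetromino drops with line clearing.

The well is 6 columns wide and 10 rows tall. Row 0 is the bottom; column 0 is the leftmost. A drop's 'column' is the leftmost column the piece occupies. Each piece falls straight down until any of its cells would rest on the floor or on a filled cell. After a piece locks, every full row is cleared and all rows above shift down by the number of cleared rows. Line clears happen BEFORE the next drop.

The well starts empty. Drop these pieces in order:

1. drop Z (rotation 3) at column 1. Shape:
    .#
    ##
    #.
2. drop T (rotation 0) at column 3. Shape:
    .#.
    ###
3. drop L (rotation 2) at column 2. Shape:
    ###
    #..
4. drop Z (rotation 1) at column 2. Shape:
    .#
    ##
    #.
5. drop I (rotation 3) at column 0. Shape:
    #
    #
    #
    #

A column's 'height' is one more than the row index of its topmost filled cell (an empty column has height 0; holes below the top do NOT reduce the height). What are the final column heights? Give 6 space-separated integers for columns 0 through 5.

Answer: 4 2 7 8 5 1

Derivation:
Drop 1: Z rot3 at col 1 lands with bottom-row=0; cleared 0 line(s) (total 0); column heights now [0 2 3 0 0 0], max=3
Drop 2: T rot0 at col 3 lands with bottom-row=0; cleared 0 line(s) (total 0); column heights now [0 2 3 1 2 1], max=3
Drop 3: L rot2 at col 2 lands with bottom-row=3; cleared 0 line(s) (total 0); column heights now [0 2 5 5 5 1], max=5
Drop 4: Z rot1 at col 2 lands with bottom-row=5; cleared 0 line(s) (total 0); column heights now [0 2 7 8 5 1], max=8
Drop 5: I rot3 at col 0 lands with bottom-row=0; cleared 0 line(s) (total 0); column heights now [4 2 7 8 5 1], max=8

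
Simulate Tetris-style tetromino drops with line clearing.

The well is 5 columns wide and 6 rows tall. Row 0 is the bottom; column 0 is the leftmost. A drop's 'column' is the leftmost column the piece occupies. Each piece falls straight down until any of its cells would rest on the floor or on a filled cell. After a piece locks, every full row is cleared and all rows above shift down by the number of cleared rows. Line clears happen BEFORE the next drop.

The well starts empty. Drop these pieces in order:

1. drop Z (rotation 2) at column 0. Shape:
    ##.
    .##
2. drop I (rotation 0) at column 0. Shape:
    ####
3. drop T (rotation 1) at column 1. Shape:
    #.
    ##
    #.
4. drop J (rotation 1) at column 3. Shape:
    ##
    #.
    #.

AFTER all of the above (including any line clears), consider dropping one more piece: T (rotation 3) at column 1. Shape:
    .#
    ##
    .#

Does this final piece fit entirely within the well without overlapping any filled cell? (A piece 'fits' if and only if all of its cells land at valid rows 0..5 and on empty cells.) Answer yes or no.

Drop 1: Z rot2 at col 0 lands with bottom-row=0; cleared 0 line(s) (total 0); column heights now [2 2 1 0 0], max=2
Drop 2: I rot0 at col 0 lands with bottom-row=2; cleared 0 line(s) (total 0); column heights now [3 3 3 3 0], max=3
Drop 3: T rot1 at col 1 lands with bottom-row=3; cleared 0 line(s) (total 0); column heights now [3 6 5 3 0], max=6
Drop 4: J rot1 at col 3 lands with bottom-row=3; cleared 0 line(s) (total 0); column heights now [3 6 5 6 6], max=6
Test piece T rot3 at col 1 (width 2): heights before test = [3 6 5 6 6]; fits = False

Answer: no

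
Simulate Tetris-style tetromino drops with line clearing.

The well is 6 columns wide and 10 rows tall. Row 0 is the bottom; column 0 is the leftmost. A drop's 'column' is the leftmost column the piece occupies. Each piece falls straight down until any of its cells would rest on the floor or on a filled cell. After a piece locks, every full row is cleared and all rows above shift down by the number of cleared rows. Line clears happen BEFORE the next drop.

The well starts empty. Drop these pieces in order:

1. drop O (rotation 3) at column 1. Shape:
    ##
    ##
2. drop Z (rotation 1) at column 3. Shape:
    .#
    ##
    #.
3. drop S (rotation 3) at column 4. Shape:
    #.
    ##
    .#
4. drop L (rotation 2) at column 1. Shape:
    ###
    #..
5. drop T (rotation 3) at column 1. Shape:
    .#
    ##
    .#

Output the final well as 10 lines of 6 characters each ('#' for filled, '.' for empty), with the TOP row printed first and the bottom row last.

Drop 1: O rot3 at col 1 lands with bottom-row=0; cleared 0 line(s) (total 0); column heights now [0 2 2 0 0 0], max=2
Drop 2: Z rot1 at col 3 lands with bottom-row=0; cleared 0 line(s) (total 0); column heights now [0 2 2 2 3 0], max=3
Drop 3: S rot3 at col 4 lands with bottom-row=2; cleared 0 line(s) (total 0); column heights now [0 2 2 2 5 4], max=5
Drop 4: L rot2 at col 1 lands with bottom-row=2; cleared 0 line(s) (total 0); column heights now [0 4 4 4 5 4], max=5
Drop 5: T rot3 at col 1 lands with bottom-row=4; cleared 0 line(s) (total 0); column heights now [0 6 7 4 5 4], max=7

Answer: ......
......
......
..#...
.##...
..#.#.
.#####
.#..##
.####.
.###..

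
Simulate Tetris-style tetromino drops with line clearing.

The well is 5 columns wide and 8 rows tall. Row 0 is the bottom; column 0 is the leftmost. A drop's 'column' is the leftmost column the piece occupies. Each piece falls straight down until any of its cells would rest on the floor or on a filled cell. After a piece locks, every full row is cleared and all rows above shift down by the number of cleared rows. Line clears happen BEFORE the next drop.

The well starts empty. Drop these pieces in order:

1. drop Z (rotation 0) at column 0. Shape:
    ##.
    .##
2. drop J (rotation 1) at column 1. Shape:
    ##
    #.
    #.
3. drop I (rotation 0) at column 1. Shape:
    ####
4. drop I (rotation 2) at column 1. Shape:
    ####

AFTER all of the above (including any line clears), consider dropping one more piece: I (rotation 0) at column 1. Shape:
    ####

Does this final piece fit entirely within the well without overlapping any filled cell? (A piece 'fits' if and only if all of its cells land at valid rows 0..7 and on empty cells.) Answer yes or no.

Answer: yes

Derivation:
Drop 1: Z rot0 at col 0 lands with bottom-row=0; cleared 0 line(s) (total 0); column heights now [2 2 1 0 0], max=2
Drop 2: J rot1 at col 1 lands with bottom-row=2; cleared 0 line(s) (total 0); column heights now [2 5 5 0 0], max=5
Drop 3: I rot0 at col 1 lands with bottom-row=5; cleared 0 line(s) (total 0); column heights now [2 6 6 6 6], max=6
Drop 4: I rot2 at col 1 lands with bottom-row=6; cleared 0 line(s) (total 0); column heights now [2 7 7 7 7], max=7
Test piece I rot0 at col 1 (width 4): heights before test = [2 7 7 7 7]; fits = True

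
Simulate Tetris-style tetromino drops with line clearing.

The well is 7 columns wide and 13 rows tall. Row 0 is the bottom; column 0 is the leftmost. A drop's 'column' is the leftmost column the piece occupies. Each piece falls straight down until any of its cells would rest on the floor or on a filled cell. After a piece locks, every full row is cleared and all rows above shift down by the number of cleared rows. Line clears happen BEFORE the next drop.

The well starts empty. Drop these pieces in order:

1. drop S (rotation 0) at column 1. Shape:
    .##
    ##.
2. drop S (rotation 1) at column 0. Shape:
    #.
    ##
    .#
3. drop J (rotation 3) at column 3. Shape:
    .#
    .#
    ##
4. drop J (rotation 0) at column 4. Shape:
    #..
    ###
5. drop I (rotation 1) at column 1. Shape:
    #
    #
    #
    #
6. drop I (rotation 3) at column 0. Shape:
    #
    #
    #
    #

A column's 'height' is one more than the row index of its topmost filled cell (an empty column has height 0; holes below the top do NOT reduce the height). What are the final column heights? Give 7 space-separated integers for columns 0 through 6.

Answer: 8 7 2 3 7 6 6

Derivation:
Drop 1: S rot0 at col 1 lands with bottom-row=0; cleared 0 line(s) (total 0); column heights now [0 1 2 2 0 0 0], max=2
Drop 2: S rot1 at col 0 lands with bottom-row=1; cleared 0 line(s) (total 0); column heights now [4 3 2 2 0 0 0], max=4
Drop 3: J rot3 at col 3 lands with bottom-row=2; cleared 0 line(s) (total 0); column heights now [4 3 2 3 5 0 0], max=5
Drop 4: J rot0 at col 4 lands with bottom-row=5; cleared 0 line(s) (total 0); column heights now [4 3 2 3 7 6 6], max=7
Drop 5: I rot1 at col 1 lands with bottom-row=3; cleared 0 line(s) (total 0); column heights now [4 7 2 3 7 6 6], max=7
Drop 6: I rot3 at col 0 lands with bottom-row=4; cleared 0 line(s) (total 0); column heights now [8 7 2 3 7 6 6], max=8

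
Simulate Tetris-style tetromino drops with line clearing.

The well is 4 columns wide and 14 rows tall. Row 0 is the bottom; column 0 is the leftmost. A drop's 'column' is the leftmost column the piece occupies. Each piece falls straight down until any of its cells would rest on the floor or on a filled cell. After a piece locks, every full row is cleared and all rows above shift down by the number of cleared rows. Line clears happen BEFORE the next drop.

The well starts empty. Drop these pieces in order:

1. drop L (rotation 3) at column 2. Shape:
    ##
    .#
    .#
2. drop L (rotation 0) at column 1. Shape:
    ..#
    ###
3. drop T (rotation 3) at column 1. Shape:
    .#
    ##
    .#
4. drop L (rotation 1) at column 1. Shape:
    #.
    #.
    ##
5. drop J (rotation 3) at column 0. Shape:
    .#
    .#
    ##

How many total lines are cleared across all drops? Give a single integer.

Drop 1: L rot3 at col 2 lands with bottom-row=0; cleared 0 line(s) (total 0); column heights now [0 0 3 3], max=3
Drop 2: L rot0 at col 1 lands with bottom-row=3; cleared 0 line(s) (total 0); column heights now [0 4 4 5], max=5
Drop 3: T rot3 at col 1 lands with bottom-row=4; cleared 0 line(s) (total 0); column heights now [0 6 7 5], max=7
Drop 4: L rot1 at col 1 lands with bottom-row=7; cleared 0 line(s) (total 0); column heights now [0 10 8 5], max=10
Drop 5: J rot3 at col 0 lands with bottom-row=10; cleared 0 line(s) (total 0); column heights now [11 13 8 5], max=13

Answer: 0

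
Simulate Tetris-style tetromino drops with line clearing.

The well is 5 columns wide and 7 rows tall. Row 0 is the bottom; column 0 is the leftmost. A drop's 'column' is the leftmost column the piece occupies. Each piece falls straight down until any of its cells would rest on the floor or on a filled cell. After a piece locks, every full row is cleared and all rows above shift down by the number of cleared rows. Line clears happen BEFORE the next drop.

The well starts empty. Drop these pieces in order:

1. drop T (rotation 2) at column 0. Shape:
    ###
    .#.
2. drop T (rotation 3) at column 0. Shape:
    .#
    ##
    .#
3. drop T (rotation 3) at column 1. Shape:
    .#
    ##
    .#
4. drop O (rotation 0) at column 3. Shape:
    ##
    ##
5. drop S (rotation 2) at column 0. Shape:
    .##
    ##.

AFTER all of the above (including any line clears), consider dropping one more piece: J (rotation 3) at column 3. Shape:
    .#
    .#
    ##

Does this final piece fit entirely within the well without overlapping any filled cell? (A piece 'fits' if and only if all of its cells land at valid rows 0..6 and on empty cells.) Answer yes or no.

Answer: yes

Derivation:
Drop 1: T rot2 at col 0 lands with bottom-row=0; cleared 0 line(s) (total 0); column heights now [2 2 2 0 0], max=2
Drop 2: T rot3 at col 0 lands with bottom-row=2; cleared 0 line(s) (total 0); column heights now [4 5 2 0 0], max=5
Drop 3: T rot3 at col 1 lands with bottom-row=4; cleared 0 line(s) (total 0); column heights now [4 6 7 0 0], max=7
Drop 4: O rot0 at col 3 lands with bottom-row=0; cleared 1 line(s) (total 1); column heights now [3 5 6 1 1], max=6
Drop 5: S rot2 at col 0 lands with bottom-row=5; cleared 0 line(s) (total 1); column heights now [6 7 7 1 1], max=7
Test piece J rot3 at col 3 (width 2): heights before test = [6 7 7 1 1]; fits = True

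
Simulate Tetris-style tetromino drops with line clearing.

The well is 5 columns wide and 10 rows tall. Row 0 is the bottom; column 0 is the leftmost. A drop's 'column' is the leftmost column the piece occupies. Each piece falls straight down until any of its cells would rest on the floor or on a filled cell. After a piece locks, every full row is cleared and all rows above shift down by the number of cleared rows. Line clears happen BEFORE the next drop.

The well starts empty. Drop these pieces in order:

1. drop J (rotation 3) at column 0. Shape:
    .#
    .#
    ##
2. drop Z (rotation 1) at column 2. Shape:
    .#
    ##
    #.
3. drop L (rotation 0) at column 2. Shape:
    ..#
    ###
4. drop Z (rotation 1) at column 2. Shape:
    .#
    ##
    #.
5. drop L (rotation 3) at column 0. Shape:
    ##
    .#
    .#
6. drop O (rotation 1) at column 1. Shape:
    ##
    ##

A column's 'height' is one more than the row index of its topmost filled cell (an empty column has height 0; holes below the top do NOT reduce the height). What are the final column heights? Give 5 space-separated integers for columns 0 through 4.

Answer: 6 8 8 7 5

Derivation:
Drop 1: J rot3 at col 0 lands with bottom-row=0; cleared 0 line(s) (total 0); column heights now [1 3 0 0 0], max=3
Drop 2: Z rot1 at col 2 lands with bottom-row=0; cleared 0 line(s) (total 0); column heights now [1 3 2 3 0], max=3
Drop 3: L rot0 at col 2 lands with bottom-row=3; cleared 0 line(s) (total 0); column heights now [1 3 4 4 5], max=5
Drop 4: Z rot1 at col 2 lands with bottom-row=4; cleared 0 line(s) (total 0); column heights now [1 3 6 7 5], max=7
Drop 5: L rot3 at col 0 lands with bottom-row=3; cleared 0 line(s) (total 0); column heights now [6 6 6 7 5], max=7
Drop 6: O rot1 at col 1 lands with bottom-row=6; cleared 0 line(s) (total 0); column heights now [6 8 8 7 5], max=8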